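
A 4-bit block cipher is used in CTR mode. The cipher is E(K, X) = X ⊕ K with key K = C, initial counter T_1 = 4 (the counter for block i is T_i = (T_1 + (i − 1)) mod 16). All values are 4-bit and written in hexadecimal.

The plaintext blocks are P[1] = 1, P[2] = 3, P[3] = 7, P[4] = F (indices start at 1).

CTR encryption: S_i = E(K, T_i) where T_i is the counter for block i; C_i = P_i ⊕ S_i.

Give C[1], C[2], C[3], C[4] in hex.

C[1] = 9, C[2] = A, C[3] = D, C[4] = 4

C[1]: T = 4, S = E(K, T) = 8; 1 ⊕ 8 = 9.
C[2]: T = 5, S = E(K, T) = 9; 3 ⊕ 9 = A.
C[3]: T = 6, S = E(K, T) = A; 7 ⊕ A = D.
C[4]: T = 7, S = E(K, T) = B; F ⊕ B = 4.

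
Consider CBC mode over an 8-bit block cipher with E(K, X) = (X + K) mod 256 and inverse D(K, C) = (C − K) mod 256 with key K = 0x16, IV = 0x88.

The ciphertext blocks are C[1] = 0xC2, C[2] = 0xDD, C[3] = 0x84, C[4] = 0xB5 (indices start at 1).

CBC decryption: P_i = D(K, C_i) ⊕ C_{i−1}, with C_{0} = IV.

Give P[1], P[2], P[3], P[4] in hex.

P[1]: D(K, 0xC2) = 0xAC; 0xAC ⊕ 0x88 = 0x24.
P[2]: D(K, 0xDD) = 0xC7; 0xC7 ⊕ 0xC2 = 0x05.
P[3]: D(K, 0x84) = 0x6E; 0x6E ⊕ 0xDD = 0xB3.
P[4]: D(K, 0xB5) = 0x9F; 0x9F ⊕ 0x84 = 0x1B.

P[1] = 0x24, P[2] = 0x05, P[3] = 0xB3, P[4] = 0x1B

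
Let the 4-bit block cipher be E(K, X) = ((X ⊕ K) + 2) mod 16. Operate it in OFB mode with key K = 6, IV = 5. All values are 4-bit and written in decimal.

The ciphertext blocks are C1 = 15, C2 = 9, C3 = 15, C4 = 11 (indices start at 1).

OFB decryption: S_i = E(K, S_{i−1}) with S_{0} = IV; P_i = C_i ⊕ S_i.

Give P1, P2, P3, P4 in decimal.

P1: S = E(K, 5) = 5; 15 ⊕ 5 = 10.
P2: S = E(K, 5) = 5; 9 ⊕ 5 = 12.
P3: S = E(K, 5) = 5; 15 ⊕ 5 = 10.
P4: S = E(K, 5) = 5; 11 ⊕ 5 = 14.

P1 = 10, P2 = 12, P3 = 10, P4 = 14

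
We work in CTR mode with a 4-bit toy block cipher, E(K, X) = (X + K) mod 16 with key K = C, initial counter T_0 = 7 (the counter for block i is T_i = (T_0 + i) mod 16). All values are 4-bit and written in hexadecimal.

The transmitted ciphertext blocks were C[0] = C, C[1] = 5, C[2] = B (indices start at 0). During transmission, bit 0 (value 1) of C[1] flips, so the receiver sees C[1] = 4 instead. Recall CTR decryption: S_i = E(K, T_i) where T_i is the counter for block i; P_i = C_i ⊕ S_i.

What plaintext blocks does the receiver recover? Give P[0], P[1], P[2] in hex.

P[0] = F, P[1] = 0, P[2] = E

Only C[1] changed, to 4. In CTR, a change in C_i flips the same bit in P_i only; the keystream is unaffected. Decrypting the received ciphertext:
P[0]: T = 7, S = E(K, T) = 3; C ⊕ 3 = F.
P[1]: T = 8, S = E(K, T) = 4; 4 ⊕ 4 = 0.
P[2]: T = 9, S = E(K, T) = 5; B ⊕ 5 = E.
Blocks that differ from the original plaintext: P[1].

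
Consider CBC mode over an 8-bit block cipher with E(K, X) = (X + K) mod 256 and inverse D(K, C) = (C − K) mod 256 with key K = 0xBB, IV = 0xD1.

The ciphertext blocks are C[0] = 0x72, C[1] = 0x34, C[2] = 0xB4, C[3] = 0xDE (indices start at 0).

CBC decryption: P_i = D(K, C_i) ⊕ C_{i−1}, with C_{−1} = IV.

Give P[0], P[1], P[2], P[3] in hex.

P[0] = 0x66, P[1] = 0x0B, P[2] = 0xCD, P[3] = 0x97

P[0]: D(K, 0x72) = 0xB7; 0xB7 ⊕ 0xD1 = 0x66.
P[1]: D(K, 0x34) = 0x79; 0x79 ⊕ 0x72 = 0x0B.
P[2]: D(K, 0xB4) = 0xF9; 0xF9 ⊕ 0x34 = 0xCD.
P[3]: D(K, 0xDE) = 0x23; 0x23 ⊕ 0xB4 = 0x97.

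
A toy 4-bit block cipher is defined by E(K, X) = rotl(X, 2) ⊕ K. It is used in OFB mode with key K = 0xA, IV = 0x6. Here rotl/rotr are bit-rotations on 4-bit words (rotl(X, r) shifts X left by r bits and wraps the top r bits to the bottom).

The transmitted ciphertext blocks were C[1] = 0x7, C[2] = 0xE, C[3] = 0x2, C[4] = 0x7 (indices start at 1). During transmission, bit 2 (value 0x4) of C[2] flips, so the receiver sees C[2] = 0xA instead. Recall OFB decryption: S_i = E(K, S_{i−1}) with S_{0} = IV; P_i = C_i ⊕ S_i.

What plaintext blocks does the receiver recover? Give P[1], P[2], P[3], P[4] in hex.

P[1] = 0x4, P[2] = 0xC, P[3] = 0x1, P[4] = 0x1

Only C[2] changed, to 0xA. In OFB, a change in C_i flips the same bit in P_i only; the keystream is unaffected. Decrypting the received ciphertext:
P[1]: S = E(K, 0x6) = 0x3; 0x7 ⊕ 0x3 = 0x4.
P[2]: S = E(K, 0x3) = 0x6; 0xA ⊕ 0x6 = 0xC.
P[3]: S = E(K, 0x6) = 0x3; 0x2 ⊕ 0x3 = 0x1.
P[4]: S = E(K, 0x3) = 0x6; 0x7 ⊕ 0x6 = 0x1.
Blocks that differ from the original plaintext: P[2].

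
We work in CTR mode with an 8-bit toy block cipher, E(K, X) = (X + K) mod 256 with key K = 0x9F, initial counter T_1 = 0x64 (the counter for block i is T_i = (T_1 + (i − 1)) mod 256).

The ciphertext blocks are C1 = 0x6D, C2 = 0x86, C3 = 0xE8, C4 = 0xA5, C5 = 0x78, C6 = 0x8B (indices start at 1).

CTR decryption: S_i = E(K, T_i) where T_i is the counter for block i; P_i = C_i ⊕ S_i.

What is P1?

P1: T = 0x64, S = E(K, T) = 0x03; 0x6D ⊕ 0x03 = 0x6E.

P1 = 0x6E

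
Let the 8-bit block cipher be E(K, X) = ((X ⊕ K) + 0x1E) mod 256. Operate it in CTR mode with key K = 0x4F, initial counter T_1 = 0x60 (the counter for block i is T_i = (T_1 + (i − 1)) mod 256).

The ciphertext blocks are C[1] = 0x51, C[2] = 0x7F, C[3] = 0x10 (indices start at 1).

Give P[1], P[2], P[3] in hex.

P[1] = 0x1C, P[2] = 0x33, P[3] = 0x5B

CTR decryption: S_i = E(K, T_i) where T_i is the counter for block i; P_i = C_i ⊕ S_i.
P[1]: T = 0x60, S = E(K, T) = 0x4D; 0x51 ⊕ 0x4D = 0x1C.
P[2]: T = 0x61, S = E(K, T) = 0x4C; 0x7F ⊕ 0x4C = 0x33.
P[3]: T = 0x62, S = E(K, T) = 0x4B; 0x10 ⊕ 0x4B = 0x5B.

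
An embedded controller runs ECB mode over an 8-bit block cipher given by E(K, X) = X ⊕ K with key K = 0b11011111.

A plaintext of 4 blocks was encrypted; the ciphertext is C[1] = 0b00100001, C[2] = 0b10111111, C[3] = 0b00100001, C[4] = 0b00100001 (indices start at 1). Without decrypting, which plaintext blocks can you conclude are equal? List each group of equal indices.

P[1] = P[3] = P[4]

ECB encrypts each block independently with the same key, so equal ciphertext blocks imply equal plaintext blocks.
C[1] = C[3] = C[4] = 0b00100001, so P[1] = P[3] = P[4].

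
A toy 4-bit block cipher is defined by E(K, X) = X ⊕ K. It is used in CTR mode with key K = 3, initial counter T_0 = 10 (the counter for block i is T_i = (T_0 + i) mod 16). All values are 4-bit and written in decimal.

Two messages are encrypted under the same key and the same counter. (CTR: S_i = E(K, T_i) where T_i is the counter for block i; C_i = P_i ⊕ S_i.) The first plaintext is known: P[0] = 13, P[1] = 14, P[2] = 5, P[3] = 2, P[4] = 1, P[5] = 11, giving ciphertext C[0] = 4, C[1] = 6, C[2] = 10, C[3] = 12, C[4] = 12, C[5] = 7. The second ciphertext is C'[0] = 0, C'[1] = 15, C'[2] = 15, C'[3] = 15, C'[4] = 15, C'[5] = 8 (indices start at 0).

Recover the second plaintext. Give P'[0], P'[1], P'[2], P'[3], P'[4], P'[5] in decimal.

In CTR with a reused counter, both messages share the same keystream S_i, so C_i ⊕ C'_i = P_i ⊕ P'_i and thus P'_i = P_i ⊕ C_i ⊕ C'_i.
P'[0]: 13 ⊕ 4 ⊕ 0 = 9.
P'[1]: 14 ⊕ 6 ⊕ 15 = 7.
P'[2]: 5 ⊕ 10 ⊕ 15 = 0.
P'[3]: 2 ⊕ 12 ⊕ 15 = 1.
P'[4]: 1 ⊕ 12 ⊕ 15 = 2.
P'[5]: 11 ⊕ 7 ⊕ 8 = 4.

P'[0] = 9, P'[1] = 7, P'[2] = 0, P'[3] = 1, P'[4] = 2, P'[5] = 4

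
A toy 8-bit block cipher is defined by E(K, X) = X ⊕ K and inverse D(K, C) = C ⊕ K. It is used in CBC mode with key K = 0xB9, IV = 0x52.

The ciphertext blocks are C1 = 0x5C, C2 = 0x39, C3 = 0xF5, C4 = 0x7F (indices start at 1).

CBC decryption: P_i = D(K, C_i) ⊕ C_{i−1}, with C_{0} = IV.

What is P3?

P3 = 0x75

P3: D(K, 0xF5) = 0x4C; 0x4C ⊕ 0x39 = 0x75.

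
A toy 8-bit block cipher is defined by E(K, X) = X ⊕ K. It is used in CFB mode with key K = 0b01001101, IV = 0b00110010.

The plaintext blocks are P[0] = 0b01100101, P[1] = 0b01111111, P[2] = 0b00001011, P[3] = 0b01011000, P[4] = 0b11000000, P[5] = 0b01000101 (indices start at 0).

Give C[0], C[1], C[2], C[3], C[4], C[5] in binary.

C[0] = 0b00011010, C[1] = 0b00101000, C[2] = 0b01101110, C[3] = 0b01111011, C[4] = 0b11110110, C[5] = 0b11111110

CFB encryption: C_i = P_i ⊕ E(K, C_{i−1}), with C_{−1} = IV.
C[0]: E(K, 0b00110010) = 0b01111111; 0b01100101 ⊕ 0b01111111 = 0b00011010.
C[1]: E(K, 0b00011010) = 0b01010111; 0b01111111 ⊕ 0b01010111 = 0b00101000.
C[2]: E(K, 0b00101000) = 0b01100101; 0b00001011 ⊕ 0b01100101 = 0b01101110.
C[3]: E(K, 0b01101110) = 0b00100011; 0b01011000 ⊕ 0b00100011 = 0b01111011.
C[4]: E(K, 0b01111011) = 0b00110110; 0b11000000 ⊕ 0b00110110 = 0b11110110.
C[5]: E(K, 0b11110110) = 0b10111011; 0b01000101 ⊕ 0b10111011 = 0b11111110.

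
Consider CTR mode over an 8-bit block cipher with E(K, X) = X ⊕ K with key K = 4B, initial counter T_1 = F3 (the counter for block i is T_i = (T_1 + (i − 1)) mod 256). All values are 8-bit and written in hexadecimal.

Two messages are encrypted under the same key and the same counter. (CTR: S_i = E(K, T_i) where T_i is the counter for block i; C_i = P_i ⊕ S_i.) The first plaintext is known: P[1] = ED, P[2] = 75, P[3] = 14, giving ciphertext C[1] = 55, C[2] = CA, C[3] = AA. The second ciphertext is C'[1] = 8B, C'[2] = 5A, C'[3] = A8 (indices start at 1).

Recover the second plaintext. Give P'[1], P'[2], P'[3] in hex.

In CTR with a reused counter, both messages share the same keystream S_i, so C_i ⊕ C'_i = P_i ⊕ P'_i and thus P'_i = P_i ⊕ C_i ⊕ C'_i.
P'[1]: ED ⊕ 55 ⊕ 8B = 33.
P'[2]: 75 ⊕ CA ⊕ 5A = E5.
P'[3]: 14 ⊕ AA ⊕ A8 = 16.

P'[1] = 33, P'[2] = E5, P'[3] = 16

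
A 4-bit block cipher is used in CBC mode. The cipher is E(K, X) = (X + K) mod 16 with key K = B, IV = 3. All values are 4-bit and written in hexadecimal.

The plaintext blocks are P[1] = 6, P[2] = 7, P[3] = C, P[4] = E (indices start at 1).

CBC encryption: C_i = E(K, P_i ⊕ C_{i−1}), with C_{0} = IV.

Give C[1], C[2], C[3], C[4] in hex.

C[1] = 0, C[2] = 2, C[3] = 9, C[4] = 2

C[1]: P[1] ⊕ 3 = 5; E(K, 5) = 0.
C[2]: P[2] ⊕ 0 = 7; E(K, 7) = 2.
C[3]: P[3] ⊕ 2 = E; E(K, E) = 9.
C[4]: P[4] ⊕ 9 = 7; E(K, 7) = 2.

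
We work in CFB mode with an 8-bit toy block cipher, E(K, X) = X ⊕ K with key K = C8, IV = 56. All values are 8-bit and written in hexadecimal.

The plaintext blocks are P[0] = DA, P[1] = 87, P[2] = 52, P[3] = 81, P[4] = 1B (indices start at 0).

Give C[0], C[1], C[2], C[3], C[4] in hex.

C[0] = 44, C[1] = 0B, C[2] = 91, C[3] = D8, C[4] = 0B

CFB encryption: C_i = P_i ⊕ E(K, C_{i−1}), with C_{−1} = IV.
C[0]: E(K, 56) = 9E; DA ⊕ 9E = 44.
C[1]: E(K, 44) = 8C; 87 ⊕ 8C = 0B.
C[2]: E(K, 0B) = C3; 52 ⊕ C3 = 91.
C[3]: E(K, 91) = 59; 81 ⊕ 59 = D8.
C[4]: E(K, D8) = 10; 1B ⊕ 10 = 0B.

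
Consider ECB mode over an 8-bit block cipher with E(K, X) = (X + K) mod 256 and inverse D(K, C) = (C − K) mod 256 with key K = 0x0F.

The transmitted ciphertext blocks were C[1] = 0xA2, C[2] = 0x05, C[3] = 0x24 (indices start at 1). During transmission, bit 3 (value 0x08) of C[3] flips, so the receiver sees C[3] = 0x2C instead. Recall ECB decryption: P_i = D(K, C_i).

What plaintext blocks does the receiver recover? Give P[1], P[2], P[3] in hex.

Only C[3] changed, to 0x2C. In ECB, a change in C_i affects only P_i. Decrypting the received ciphertext:
P[1]: D(K, 0xA2) = 0x93.
P[2]: D(K, 0x05) = 0xF6.
P[3]: D(K, 0x2C) = 0x1D.
Blocks that differ from the original plaintext: P[3].

P[1] = 0x93, P[2] = 0xF6, P[3] = 0x1D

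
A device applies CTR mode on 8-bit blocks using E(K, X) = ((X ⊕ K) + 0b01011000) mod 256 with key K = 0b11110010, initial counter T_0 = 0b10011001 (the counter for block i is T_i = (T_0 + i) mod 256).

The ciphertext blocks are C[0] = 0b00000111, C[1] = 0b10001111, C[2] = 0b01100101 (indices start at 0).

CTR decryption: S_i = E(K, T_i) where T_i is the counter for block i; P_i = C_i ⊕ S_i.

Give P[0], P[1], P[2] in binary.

P[0]: T = 0b10011001, S = E(K, T) = 0b11000011; 0b00000111 ⊕ 0b11000011 = 0b11000100.
P[1]: T = 0b10011010, S = E(K, T) = 0b11000000; 0b10001111 ⊕ 0b11000000 = 0b01001111.
P[2]: T = 0b10011011, S = E(K, T) = 0b11000001; 0b01100101 ⊕ 0b11000001 = 0b10100100.

P[0] = 0b11000100, P[1] = 0b01001111, P[2] = 0b10100100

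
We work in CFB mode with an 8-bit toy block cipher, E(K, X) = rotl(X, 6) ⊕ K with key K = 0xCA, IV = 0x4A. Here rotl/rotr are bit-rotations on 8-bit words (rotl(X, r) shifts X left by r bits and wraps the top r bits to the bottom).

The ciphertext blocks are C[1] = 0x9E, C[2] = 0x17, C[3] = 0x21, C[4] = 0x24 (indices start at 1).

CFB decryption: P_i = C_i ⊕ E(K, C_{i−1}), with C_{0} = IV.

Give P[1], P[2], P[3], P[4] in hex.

P[1]: E(K, 0x4A) = 0x58; 0x9E ⊕ 0x58 = 0xC6.
P[2]: E(K, 0x9E) = 0x6D; 0x17 ⊕ 0x6D = 0x7A.
P[3]: E(K, 0x17) = 0x0F; 0x21 ⊕ 0x0F = 0x2E.
P[4]: E(K, 0x21) = 0x82; 0x24 ⊕ 0x82 = 0xA6.

P[1] = 0xC6, P[2] = 0x7A, P[3] = 0x2E, P[4] = 0xA6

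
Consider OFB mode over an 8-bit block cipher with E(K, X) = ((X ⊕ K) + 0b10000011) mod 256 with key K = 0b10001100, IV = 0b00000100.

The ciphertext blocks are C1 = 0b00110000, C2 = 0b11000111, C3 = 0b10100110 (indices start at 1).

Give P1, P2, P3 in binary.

P1 = 0b00111011, P2 = 0b11001101, P3 = 0b10101111

OFB decryption: S_i = E(K, S_{i−1}) with S_{0} = IV; P_i = C_i ⊕ S_i.
P1: S = E(K, 0b00000100) = 0b00001011; 0b00110000 ⊕ 0b00001011 = 0b00111011.
P2: S = E(K, 0b00001011) = 0b00001010; 0b11000111 ⊕ 0b00001010 = 0b11001101.
P3: S = E(K, 0b00001010) = 0b00001001; 0b10100110 ⊕ 0b00001001 = 0b10101111.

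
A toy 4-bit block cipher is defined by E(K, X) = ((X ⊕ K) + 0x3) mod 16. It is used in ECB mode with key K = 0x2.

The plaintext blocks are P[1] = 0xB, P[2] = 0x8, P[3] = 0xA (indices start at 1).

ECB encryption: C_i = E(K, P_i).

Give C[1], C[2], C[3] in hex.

C[1] = 0xC, C[2] = 0xD, C[3] = 0xB

C[1]: E(K, 0xB) = 0xC.
C[2]: E(K, 0x8) = 0xD.
C[3]: E(K, 0xA) = 0xB.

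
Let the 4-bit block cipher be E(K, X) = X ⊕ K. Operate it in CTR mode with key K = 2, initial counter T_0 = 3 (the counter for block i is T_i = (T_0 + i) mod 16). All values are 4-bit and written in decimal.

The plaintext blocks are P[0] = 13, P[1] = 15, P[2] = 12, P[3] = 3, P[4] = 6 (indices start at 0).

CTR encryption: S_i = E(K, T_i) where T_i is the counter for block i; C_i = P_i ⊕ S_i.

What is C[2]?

C[2] = 11

C[0]: T = 3, S = E(K, T) = 1; 13 ⊕ 1 = 12.
C[1]: T = 4, S = E(K, T) = 6; 15 ⊕ 6 = 9.
C[2]: T = 5, S = E(K, T) = 7; 12 ⊕ 7 = 11.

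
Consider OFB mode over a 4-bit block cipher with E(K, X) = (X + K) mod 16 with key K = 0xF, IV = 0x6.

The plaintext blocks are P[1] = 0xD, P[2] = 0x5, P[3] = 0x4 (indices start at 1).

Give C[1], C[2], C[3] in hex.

C[1] = 0x8, C[2] = 0x1, C[3] = 0x7

OFB encryption: S_i = E(K, S_{i−1}) with S_{0} = IV; C_i = P_i ⊕ S_i.
C[1]: S = E(K, 0x6) = 0x5; 0xD ⊕ 0x5 = 0x8.
C[2]: S = E(K, 0x5) = 0x4; 0x5 ⊕ 0x4 = 0x1.
C[3]: S = E(K, 0x4) = 0x3; 0x4 ⊕ 0x3 = 0x7.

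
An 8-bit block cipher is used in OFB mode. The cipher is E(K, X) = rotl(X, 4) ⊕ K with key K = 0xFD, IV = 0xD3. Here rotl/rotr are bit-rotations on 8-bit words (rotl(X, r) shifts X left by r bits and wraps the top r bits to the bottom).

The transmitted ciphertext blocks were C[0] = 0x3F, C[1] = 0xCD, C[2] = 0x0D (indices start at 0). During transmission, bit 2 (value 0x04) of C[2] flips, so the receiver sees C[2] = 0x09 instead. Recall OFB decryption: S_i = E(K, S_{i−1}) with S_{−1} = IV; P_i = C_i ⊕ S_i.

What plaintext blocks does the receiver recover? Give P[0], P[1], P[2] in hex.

Only C[2] changed, to 0x09. In OFB, a change in C_i flips the same bit in P_i only; the keystream is unaffected. Decrypting the received ciphertext:
P[0]: S = E(K, 0xD3) = 0xC0; 0x3F ⊕ 0xC0 = 0xFF.
P[1]: S = E(K, 0xC0) = 0xF1; 0xCD ⊕ 0xF1 = 0x3C.
P[2]: S = E(K, 0xF1) = 0xE2; 0x09 ⊕ 0xE2 = 0xEB.
Blocks that differ from the original plaintext: P[2].

P[0] = 0xFF, P[1] = 0x3C, P[2] = 0xEB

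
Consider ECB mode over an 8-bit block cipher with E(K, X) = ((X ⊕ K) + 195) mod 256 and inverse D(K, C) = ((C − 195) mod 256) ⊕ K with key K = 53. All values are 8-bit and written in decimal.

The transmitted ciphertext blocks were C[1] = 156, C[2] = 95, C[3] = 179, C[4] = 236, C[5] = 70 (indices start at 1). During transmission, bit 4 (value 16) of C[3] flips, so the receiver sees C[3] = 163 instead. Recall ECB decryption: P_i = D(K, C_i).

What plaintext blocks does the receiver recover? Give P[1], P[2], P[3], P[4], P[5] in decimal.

Only C[3] changed, to 163. In ECB, a change in C_i affects only P_i. Decrypting the received ciphertext:
P[1]: D(K, 156) = 236.
P[2]: D(K, 95) = 169.
P[3]: D(K, 163) = 213.
P[4]: D(K, 236) = 28.
P[5]: D(K, 70) = 182.
Blocks that differ from the original plaintext: P[3].

P[1] = 236, P[2] = 169, P[3] = 213, P[4] = 28, P[5] = 182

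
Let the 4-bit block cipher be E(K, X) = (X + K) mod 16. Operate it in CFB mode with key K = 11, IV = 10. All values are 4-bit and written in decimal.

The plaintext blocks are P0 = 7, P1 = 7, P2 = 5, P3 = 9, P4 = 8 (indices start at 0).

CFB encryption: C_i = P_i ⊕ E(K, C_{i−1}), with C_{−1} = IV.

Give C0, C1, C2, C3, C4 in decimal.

C0 = 2, C1 = 10, C2 = 0, C3 = 2, C4 = 5

C0: E(K, 10) = 5; 7 ⊕ 5 = 2.
C1: E(K, 2) = 13; 7 ⊕ 13 = 10.
C2: E(K, 10) = 5; 5 ⊕ 5 = 0.
C3: E(K, 0) = 11; 9 ⊕ 11 = 2.
C4: E(K, 2) = 13; 8 ⊕ 13 = 5.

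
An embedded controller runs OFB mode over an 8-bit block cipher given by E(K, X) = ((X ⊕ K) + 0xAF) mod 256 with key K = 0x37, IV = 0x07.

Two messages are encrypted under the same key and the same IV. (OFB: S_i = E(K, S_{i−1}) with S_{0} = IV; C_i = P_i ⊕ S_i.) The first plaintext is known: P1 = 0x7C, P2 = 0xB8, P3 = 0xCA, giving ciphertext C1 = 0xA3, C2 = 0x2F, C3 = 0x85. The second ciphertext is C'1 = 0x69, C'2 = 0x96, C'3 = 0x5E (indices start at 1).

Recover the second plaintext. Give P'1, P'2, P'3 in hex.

In OFB with a reused IV, both messages share the same keystream S_i, so C_i ⊕ C'_i = P_i ⊕ P'_i and thus P'_i = P_i ⊕ C_i ⊕ C'_i.
P'1: 0x7C ⊕ 0xA3 ⊕ 0x69 = 0xB6.
P'2: 0xB8 ⊕ 0x2F ⊕ 0x96 = 0x01.
P'3: 0xCA ⊕ 0x85 ⊕ 0x5E = 0x11.

P'1 = 0xB6, P'2 = 0x01, P'3 = 0x11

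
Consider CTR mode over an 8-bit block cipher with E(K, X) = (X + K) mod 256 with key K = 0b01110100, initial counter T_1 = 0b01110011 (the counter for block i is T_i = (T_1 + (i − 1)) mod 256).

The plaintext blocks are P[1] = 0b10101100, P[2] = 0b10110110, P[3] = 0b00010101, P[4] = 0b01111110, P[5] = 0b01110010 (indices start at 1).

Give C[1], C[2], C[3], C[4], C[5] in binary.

C[1] = 0b01001011, C[2] = 0b01011110, C[3] = 0b11111100, C[4] = 0b10010100, C[5] = 0b10011001

CTR encryption: S_i = E(K, T_i) where T_i is the counter for block i; C_i = P_i ⊕ S_i.
C[1]: T = 0b01110011, S = E(K, T) = 0b11100111; 0b10101100 ⊕ 0b11100111 = 0b01001011.
C[2]: T = 0b01110100, S = E(K, T) = 0b11101000; 0b10110110 ⊕ 0b11101000 = 0b01011110.
C[3]: T = 0b01110101, S = E(K, T) = 0b11101001; 0b00010101 ⊕ 0b11101001 = 0b11111100.
C[4]: T = 0b01110110, S = E(K, T) = 0b11101010; 0b01111110 ⊕ 0b11101010 = 0b10010100.
C[5]: T = 0b01110111, S = E(K, T) = 0b11101011; 0b01110010 ⊕ 0b11101011 = 0b10011001.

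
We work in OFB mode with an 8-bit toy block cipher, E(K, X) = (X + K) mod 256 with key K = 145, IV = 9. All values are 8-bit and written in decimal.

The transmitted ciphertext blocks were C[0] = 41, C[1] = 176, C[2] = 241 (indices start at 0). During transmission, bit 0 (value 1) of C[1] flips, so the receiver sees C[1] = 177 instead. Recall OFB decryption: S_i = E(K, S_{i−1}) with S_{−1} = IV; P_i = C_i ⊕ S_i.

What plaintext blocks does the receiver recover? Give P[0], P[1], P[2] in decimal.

Only C[1] changed, to 177. In OFB, a change in C_i flips the same bit in P_i only; the keystream is unaffected. Decrypting the received ciphertext:
P[0]: S = E(K, 9) = 154; 41 ⊕ 154 = 179.
P[1]: S = E(K, 154) = 43; 177 ⊕ 43 = 154.
P[2]: S = E(K, 43) = 188; 241 ⊕ 188 = 77.
Blocks that differ from the original plaintext: P[1].

P[0] = 179, P[1] = 154, P[2] = 77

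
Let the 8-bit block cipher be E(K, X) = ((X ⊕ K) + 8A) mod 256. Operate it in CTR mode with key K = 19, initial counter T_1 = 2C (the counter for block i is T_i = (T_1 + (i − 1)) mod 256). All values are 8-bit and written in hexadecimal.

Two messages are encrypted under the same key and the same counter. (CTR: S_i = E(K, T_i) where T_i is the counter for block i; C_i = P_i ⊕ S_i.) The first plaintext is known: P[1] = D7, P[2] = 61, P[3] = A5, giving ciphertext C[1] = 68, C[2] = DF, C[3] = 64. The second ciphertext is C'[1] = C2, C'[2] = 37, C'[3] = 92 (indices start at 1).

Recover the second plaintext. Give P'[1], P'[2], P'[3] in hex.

In CTR with a reused counter, both messages share the same keystream S_i, so C_i ⊕ C'_i = P_i ⊕ P'_i and thus P'_i = P_i ⊕ C_i ⊕ C'_i.
P'[1]: D7 ⊕ 68 ⊕ C2 = 7D.
P'[2]: 61 ⊕ DF ⊕ 37 = 89.
P'[3]: A5 ⊕ 64 ⊕ 92 = 53.

P'[1] = 7D, P'[2] = 89, P'[3] = 53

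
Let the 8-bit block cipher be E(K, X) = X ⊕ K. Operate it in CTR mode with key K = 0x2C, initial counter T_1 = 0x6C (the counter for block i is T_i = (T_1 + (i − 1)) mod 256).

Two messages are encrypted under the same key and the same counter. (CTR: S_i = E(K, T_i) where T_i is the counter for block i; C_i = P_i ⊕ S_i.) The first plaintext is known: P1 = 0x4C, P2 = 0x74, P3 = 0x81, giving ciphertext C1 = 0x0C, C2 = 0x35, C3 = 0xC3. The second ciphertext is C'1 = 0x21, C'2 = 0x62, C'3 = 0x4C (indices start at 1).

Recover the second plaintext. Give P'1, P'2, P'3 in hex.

In CTR with a reused counter, both messages share the same keystream S_i, so C_i ⊕ C'_i = P_i ⊕ P'_i and thus P'_i = P_i ⊕ C_i ⊕ C'_i.
P'1: 0x4C ⊕ 0x0C ⊕ 0x21 = 0x61.
P'2: 0x74 ⊕ 0x35 ⊕ 0x62 = 0x23.
P'3: 0x81 ⊕ 0xC3 ⊕ 0x4C = 0x0E.

P'1 = 0x61, P'2 = 0x23, P'3 = 0x0E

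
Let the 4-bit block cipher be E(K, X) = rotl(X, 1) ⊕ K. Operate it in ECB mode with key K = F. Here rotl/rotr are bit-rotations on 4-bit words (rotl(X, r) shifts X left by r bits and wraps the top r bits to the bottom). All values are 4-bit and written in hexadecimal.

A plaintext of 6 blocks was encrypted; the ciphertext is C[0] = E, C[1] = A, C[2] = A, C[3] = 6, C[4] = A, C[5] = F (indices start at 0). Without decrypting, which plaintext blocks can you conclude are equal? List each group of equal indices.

ECB encrypts each block independently with the same key, so equal ciphertext blocks imply equal plaintext blocks.
C[1] = C[2] = C[4] = A, so P[1] = P[2] = P[4].

P[1] = P[2] = P[4]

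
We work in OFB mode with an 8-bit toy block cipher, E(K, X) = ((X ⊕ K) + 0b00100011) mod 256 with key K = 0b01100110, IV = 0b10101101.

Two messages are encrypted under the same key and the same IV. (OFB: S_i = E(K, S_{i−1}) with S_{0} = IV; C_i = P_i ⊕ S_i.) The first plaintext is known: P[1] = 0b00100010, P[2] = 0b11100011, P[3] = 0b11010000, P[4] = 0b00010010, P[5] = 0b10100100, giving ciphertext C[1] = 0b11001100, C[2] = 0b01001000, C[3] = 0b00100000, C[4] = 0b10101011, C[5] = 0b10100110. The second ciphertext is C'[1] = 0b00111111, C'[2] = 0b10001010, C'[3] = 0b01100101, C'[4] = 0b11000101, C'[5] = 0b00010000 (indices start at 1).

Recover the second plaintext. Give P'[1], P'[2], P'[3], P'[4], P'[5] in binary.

P'[1] = 0b11010001, P'[2] = 0b00100001, P'[3] = 0b10010101, P'[4] = 0b01111100, P'[5] = 0b00010010

In OFB with a reused IV, both messages share the same keystream S_i, so C_i ⊕ C'_i = P_i ⊕ P'_i and thus P'_i = P_i ⊕ C_i ⊕ C'_i.
P'[1]: 0b00100010 ⊕ 0b11001100 ⊕ 0b00111111 = 0b11010001.
P'[2]: 0b11100011 ⊕ 0b01001000 ⊕ 0b10001010 = 0b00100001.
P'[3]: 0b11010000 ⊕ 0b00100000 ⊕ 0b01100101 = 0b10010101.
P'[4]: 0b00010010 ⊕ 0b10101011 ⊕ 0b11000101 = 0b01111100.
P'[5]: 0b10100100 ⊕ 0b10100110 ⊕ 0b00010000 = 0b00010010.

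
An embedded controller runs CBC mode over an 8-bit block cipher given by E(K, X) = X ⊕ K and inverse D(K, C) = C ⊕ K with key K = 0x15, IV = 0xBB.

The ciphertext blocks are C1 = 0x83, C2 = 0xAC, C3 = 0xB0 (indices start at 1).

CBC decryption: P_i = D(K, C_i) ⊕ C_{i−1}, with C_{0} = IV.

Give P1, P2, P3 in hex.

P1 = 0x2D, P2 = 0x3A, P3 = 0x09

P1: D(K, 0x83) = 0x96; 0x96 ⊕ 0xBB = 0x2D.
P2: D(K, 0xAC) = 0xB9; 0xB9 ⊕ 0x83 = 0x3A.
P3: D(K, 0xB0) = 0xA5; 0xA5 ⊕ 0xAC = 0x09.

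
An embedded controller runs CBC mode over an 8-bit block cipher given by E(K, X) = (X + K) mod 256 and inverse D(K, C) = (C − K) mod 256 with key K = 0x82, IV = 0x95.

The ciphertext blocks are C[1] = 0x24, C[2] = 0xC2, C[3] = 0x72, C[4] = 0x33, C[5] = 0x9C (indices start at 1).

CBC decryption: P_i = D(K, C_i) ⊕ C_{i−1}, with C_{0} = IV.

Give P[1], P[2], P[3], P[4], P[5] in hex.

P[1] = 0x37, P[2] = 0x64, P[3] = 0x32, P[4] = 0xC3, P[5] = 0x29

P[1]: D(K, 0x24) = 0xA2; 0xA2 ⊕ 0x95 = 0x37.
P[2]: D(K, 0xC2) = 0x40; 0x40 ⊕ 0x24 = 0x64.
P[3]: D(K, 0x72) = 0xF0; 0xF0 ⊕ 0xC2 = 0x32.
P[4]: D(K, 0x33) = 0xB1; 0xB1 ⊕ 0x72 = 0xC3.
P[5]: D(K, 0x9C) = 0x1A; 0x1A ⊕ 0x33 = 0x29.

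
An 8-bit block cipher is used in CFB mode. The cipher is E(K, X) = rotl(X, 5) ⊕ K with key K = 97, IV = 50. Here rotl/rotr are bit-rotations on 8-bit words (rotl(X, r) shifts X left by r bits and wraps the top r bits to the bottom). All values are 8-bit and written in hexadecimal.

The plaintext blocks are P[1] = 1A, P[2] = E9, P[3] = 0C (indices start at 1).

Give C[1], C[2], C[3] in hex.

CFB encryption: C_i = P_i ⊕ E(K, C_{i−1}), with C_{0} = IV.
C[1]: E(K, 50) = 9D; 1A ⊕ 9D = 87.
C[2]: E(K, 87) = 67; E9 ⊕ 67 = 8E.
C[3]: E(K, 8E) = 46; 0C ⊕ 46 = 4A.

C[1] = 87, C[2] = 8E, C[3] = 4A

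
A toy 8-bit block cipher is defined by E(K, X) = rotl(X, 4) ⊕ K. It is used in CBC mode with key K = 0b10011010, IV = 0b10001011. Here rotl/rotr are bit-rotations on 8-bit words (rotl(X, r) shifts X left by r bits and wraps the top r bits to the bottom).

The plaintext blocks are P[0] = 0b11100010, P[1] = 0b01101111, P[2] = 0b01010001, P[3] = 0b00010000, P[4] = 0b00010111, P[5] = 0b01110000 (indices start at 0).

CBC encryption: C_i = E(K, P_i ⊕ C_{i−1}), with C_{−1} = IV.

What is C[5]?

C[0]: P[0] ⊕ 0b10001011 = 0b01101001; E(K, 0b01101001) = 0b00001100.
C[1]: P[1] ⊕ 0b00001100 = 0b01100011; E(K, 0b01100011) = 0b10101100.
C[2]: P[2] ⊕ 0b10101100 = 0b11111101; E(K, 0b11111101) = 0b01000101.
C[3]: P[3] ⊕ 0b01000101 = 0b01010101; E(K, 0b01010101) = 0b11001111.
C[4]: P[4] ⊕ 0b11001111 = 0b11011000; E(K, 0b11011000) = 0b00010111.
C[5]: P[5] ⊕ 0b00010111 = 0b01100111; E(K, 0b01100111) = 0b11101100.

C[5] = 0b11101100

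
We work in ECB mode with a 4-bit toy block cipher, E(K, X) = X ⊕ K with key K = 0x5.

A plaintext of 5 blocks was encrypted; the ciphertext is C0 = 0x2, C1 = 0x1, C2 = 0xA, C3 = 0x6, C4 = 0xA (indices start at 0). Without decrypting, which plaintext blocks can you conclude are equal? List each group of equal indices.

ECB encrypts each block independently with the same key, so equal ciphertext blocks imply equal plaintext blocks.
C2 = C4 = 0xA, so P2 = P4.

P2 = P4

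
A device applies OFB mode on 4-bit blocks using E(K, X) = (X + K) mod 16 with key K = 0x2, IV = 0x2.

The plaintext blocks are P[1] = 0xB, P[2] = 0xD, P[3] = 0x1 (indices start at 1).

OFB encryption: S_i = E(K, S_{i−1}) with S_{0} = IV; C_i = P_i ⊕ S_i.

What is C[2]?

C[2] = 0xB

C[1]: S = E(K, 0x2) = 0x4; 0xB ⊕ 0x4 = 0xF.
C[2]: S = E(K, 0x4) = 0x6; 0xD ⊕ 0x6 = 0xB.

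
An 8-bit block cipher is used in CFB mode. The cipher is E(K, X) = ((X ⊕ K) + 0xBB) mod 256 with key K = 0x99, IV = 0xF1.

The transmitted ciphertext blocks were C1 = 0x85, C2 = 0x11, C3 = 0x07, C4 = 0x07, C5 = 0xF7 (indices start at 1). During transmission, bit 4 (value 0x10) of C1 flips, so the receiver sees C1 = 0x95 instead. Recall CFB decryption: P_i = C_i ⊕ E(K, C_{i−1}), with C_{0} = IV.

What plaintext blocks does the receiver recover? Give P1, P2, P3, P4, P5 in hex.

Only C1 changed, to 0x95. In CFB, a change in C_i flips the same bit in P_i and garbles P_{i+1}. Decrypting the received ciphertext:
P1: E(K, 0xF1) = 0x23; 0x95 ⊕ 0x23 = 0xB6.
P2: E(K, 0x95) = 0xC7; 0x11 ⊕ 0xC7 = 0xD6.
P3: E(K, 0x11) = 0x43; 0x07 ⊕ 0x43 = 0x44.
P4: E(K, 0x07) = 0x59; 0x07 ⊕ 0x59 = 0x5E.
P5: E(K, 0x07) = 0x59; 0xF7 ⊕ 0x59 = 0xAE.
Blocks that differ from the original plaintext: P1, P2.

P1 = 0xB6, P2 = 0xD6, P3 = 0x44, P4 = 0x5E, P5 = 0xAE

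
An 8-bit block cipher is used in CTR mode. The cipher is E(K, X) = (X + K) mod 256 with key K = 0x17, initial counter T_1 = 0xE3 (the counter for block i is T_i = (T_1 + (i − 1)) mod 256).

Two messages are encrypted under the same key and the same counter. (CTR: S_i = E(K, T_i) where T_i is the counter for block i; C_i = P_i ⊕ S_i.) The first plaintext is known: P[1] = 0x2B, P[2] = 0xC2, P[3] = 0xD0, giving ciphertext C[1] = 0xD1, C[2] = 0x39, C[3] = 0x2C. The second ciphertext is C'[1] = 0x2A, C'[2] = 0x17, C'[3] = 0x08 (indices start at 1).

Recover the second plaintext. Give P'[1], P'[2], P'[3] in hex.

P'[1] = 0xD0, P'[2] = 0xEC, P'[3] = 0xF4

In CTR with a reused counter, both messages share the same keystream S_i, so C_i ⊕ C'_i = P_i ⊕ P'_i and thus P'_i = P_i ⊕ C_i ⊕ C'_i.
P'[1]: 0x2B ⊕ 0xD1 ⊕ 0x2A = 0xD0.
P'[2]: 0xC2 ⊕ 0x39 ⊕ 0x17 = 0xEC.
P'[3]: 0xD0 ⊕ 0x2C ⊕ 0x08 = 0xF4.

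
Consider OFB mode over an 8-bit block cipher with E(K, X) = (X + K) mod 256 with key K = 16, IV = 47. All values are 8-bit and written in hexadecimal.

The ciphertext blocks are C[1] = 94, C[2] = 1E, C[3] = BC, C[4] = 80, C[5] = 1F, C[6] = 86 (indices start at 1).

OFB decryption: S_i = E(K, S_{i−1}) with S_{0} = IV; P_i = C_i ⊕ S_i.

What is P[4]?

P[1]: S = E(K, 47) = 5D; 94 ⊕ 5D = C9.
P[2]: S = E(K, 5D) = 73; 1E ⊕ 73 = 6D.
P[3]: S = E(K, 73) = 89; BC ⊕ 89 = 35.
P[4]: S = E(K, 89) = 9F; 80 ⊕ 9F = 1F.

P[4] = 1F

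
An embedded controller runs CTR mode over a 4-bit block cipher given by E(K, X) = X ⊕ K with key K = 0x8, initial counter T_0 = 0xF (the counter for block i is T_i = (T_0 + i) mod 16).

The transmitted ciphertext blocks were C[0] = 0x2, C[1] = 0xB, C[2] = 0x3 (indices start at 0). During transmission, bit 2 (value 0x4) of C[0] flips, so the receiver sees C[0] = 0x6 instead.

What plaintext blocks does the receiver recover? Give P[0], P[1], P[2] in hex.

P[0] = 0x1, P[1] = 0x3, P[2] = 0xA

CTR decryption: S_i = E(K, T_i) where T_i is the counter for block i; P_i = C_i ⊕ S_i.
Only C[0] changed, to 0x6. In CTR, a change in C_i flips the same bit in P_i only; the keystream is unaffected. Decrypting the received ciphertext:
P[0]: T = 0xF, S = E(K, T) = 0x7; 0x6 ⊕ 0x7 = 0x1.
P[1]: T = 0x0, S = E(K, T) = 0x8; 0xB ⊕ 0x8 = 0x3.
P[2]: T = 0x1, S = E(K, T) = 0x9; 0x3 ⊕ 0x9 = 0xA.
Blocks that differ from the original plaintext: P[0].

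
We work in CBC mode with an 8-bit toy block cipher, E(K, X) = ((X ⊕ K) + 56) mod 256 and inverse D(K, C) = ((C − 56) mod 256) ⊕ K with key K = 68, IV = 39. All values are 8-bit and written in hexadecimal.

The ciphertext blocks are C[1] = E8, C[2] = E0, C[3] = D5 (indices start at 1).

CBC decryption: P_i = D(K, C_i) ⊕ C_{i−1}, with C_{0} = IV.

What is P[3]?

P[3] = F7

P[3]: D(K, D5) = 17; 17 ⊕ E0 = F7.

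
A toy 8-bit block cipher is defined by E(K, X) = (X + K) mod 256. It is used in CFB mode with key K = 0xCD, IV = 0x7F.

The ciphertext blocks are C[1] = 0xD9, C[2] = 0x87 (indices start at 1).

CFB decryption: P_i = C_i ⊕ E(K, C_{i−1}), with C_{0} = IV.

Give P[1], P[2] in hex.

P[1] = 0x95, P[2] = 0x21

P[1]: E(K, 0x7F) = 0x4C; 0xD9 ⊕ 0x4C = 0x95.
P[2]: E(K, 0xD9) = 0xA6; 0x87 ⊕ 0xA6 = 0x21.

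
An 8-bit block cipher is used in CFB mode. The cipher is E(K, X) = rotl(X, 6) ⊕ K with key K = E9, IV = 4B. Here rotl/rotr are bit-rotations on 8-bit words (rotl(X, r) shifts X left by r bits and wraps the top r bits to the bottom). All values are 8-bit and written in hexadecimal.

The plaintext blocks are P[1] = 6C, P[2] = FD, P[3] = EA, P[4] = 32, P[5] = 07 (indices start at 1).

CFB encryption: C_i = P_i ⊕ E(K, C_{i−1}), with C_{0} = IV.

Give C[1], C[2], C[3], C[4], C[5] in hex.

C[1] = 57, C[2] = C1, C[3] = 73, C[4] = 07, C[5] = 2F

C[1]: E(K, 4B) = 3B; 6C ⊕ 3B = 57.
C[2]: E(K, 57) = 3C; FD ⊕ 3C = C1.
C[3]: E(K, C1) = 99; EA ⊕ 99 = 73.
C[4]: E(K, 73) = 35; 32 ⊕ 35 = 07.
C[5]: E(K, 07) = 28; 07 ⊕ 28 = 2F.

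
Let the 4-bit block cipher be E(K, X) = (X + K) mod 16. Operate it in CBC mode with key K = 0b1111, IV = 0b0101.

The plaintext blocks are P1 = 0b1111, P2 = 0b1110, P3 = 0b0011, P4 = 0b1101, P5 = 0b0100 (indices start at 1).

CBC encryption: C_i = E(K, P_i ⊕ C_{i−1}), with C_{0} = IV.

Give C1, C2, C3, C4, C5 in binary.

C1: P1 ⊕ 0b0101 = 0b1010; E(K, 0b1010) = 0b1001.
C2: P2 ⊕ 0b1001 = 0b0111; E(K, 0b0111) = 0b0110.
C3: P3 ⊕ 0b0110 = 0b0101; E(K, 0b0101) = 0b0100.
C4: P4 ⊕ 0b0100 = 0b1001; E(K, 0b1001) = 0b1000.
C5: P5 ⊕ 0b1000 = 0b1100; E(K, 0b1100) = 0b1011.

C1 = 0b1001, C2 = 0b0110, C3 = 0b0100, C4 = 0b1000, C5 = 0b1011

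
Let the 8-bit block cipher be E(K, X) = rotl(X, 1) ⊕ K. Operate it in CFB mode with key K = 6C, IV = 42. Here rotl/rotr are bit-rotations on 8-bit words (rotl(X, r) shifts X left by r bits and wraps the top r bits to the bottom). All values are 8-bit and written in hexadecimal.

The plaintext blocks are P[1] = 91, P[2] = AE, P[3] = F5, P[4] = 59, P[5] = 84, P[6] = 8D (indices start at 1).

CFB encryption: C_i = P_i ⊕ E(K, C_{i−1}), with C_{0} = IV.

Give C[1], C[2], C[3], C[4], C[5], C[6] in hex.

C[1] = 79, C[2] = 30, C[3] = F9, C[4] = C6, C[5] = 65, C[6] = 2B

C[1]: E(K, 42) = E8; 91 ⊕ E8 = 79.
C[2]: E(K, 79) = 9E; AE ⊕ 9E = 30.
C[3]: E(K, 30) = 0C; F5 ⊕ 0C = F9.
C[4]: E(K, F9) = 9F; 59 ⊕ 9F = C6.
C[5]: E(K, C6) = E1; 84 ⊕ E1 = 65.
C[6]: E(K, 65) = A6; 8D ⊕ A6 = 2B.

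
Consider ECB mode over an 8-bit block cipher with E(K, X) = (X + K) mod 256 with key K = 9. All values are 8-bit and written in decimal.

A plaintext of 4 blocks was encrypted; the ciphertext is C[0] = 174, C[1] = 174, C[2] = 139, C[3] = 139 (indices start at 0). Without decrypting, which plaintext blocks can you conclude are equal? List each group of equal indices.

P[0] = P[1]; P[2] = P[3]

ECB encrypts each block independently with the same key, so equal ciphertext blocks imply equal plaintext blocks.
C[0] = C[1] = 174, so P[0] = P[1].
C[2] = C[3] = 139, so P[2] = P[3].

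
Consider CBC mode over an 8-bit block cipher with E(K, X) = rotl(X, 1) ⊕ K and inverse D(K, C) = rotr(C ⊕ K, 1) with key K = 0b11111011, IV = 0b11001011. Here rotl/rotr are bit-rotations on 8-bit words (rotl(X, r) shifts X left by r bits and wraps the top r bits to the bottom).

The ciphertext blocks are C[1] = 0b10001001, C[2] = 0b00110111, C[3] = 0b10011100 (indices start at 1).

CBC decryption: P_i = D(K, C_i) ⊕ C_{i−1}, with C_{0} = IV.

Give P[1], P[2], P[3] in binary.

P[1]: D(K, 0b10001001) = 0b00111001; 0b00111001 ⊕ 0b11001011 = 0b11110010.
P[2]: D(K, 0b00110111) = 0b01100110; 0b01100110 ⊕ 0b10001001 = 0b11101111.
P[3]: D(K, 0b10011100) = 0b10110011; 0b10110011 ⊕ 0b00110111 = 0b10000100.

P[1] = 0b11110010, P[2] = 0b11101111, P[3] = 0b10000100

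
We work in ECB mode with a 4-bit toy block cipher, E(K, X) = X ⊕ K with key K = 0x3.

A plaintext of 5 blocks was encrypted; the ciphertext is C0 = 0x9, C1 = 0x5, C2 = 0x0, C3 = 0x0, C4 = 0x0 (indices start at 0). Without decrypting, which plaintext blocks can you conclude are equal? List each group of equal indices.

ECB encrypts each block independently with the same key, so equal ciphertext blocks imply equal plaintext blocks.
C2 = C3 = C4 = 0x0, so P2 = P3 = P4.

P2 = P3 = P4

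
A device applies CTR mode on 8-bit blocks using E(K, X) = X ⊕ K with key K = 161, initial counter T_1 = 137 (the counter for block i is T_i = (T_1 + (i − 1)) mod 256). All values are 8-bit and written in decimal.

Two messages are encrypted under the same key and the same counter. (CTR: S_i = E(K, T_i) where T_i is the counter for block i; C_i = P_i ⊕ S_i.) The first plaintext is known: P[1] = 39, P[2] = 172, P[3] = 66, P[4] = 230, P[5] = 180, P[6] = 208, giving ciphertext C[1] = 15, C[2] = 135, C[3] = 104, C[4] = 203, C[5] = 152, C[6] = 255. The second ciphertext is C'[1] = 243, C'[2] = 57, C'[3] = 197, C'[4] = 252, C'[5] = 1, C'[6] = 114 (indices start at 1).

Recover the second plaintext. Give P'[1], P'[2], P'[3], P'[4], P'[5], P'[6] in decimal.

P'[1] = 219, P'[2] = 18, P'[3] = 239, P'[4] = 209, P'[5] = 45, P'[6] = 93

In CTR with a reused counter, both messages share the same keystream S_i, so C_i ⊕ C'_i = P_i ⊕ P'_i and thus P'_i = P_i ⊕ C_i ⊕ C'_i.
P'[1]: 39 ⊕ 15 ⊕ 243 = 219.
P'[2]: 172 ⊕ 135 ⊕ 57 = 18.
P'[3]: 66 ⊕ 104 ⊕ 197 = 239.
P'[4]: 230 ⊕ 203 ⊕ 252 = 209.
P'[5]: 180 ⊕ 152 ⊕ 1 = 45.
P'[6]: 208 ⊕ 255 ⊕ 114 = 93.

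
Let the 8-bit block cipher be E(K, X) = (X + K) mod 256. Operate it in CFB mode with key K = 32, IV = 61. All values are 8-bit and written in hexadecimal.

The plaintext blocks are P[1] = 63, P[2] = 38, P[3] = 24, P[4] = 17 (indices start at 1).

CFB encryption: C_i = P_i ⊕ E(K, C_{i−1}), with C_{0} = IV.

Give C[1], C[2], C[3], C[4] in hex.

C[1]: E(K, 61) = 93; 63 ⊕ 93 = F0.
C[2]: E(K, F0) = 22; 38 ⊕ 22 = 1A.
C[3]: E(K, 1A) = 4C; 24 ⊕ 4C = 68.
C[4]: E(K, 68) = 9A; 17 ⊕ 9A = 8D.

C[1] = F0, C[2] = 1A, C[3] = 68, C[4] = 8D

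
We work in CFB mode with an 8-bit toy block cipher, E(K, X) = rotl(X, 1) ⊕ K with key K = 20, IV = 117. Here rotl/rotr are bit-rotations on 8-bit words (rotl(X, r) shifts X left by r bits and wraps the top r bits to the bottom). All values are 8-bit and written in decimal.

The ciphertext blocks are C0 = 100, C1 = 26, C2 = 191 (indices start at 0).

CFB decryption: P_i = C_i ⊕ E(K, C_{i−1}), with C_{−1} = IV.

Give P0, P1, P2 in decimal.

P0 = 154, P1 = 198, P2 = 159

P0: E(K, 117) = 254; 100 ⊕ 254 = 154.
P1: E(K, 100) = 220; 26 ⊕ 220 = 198.
P2: E(K, 26) = 32; 191 ⊕ 32 = 159.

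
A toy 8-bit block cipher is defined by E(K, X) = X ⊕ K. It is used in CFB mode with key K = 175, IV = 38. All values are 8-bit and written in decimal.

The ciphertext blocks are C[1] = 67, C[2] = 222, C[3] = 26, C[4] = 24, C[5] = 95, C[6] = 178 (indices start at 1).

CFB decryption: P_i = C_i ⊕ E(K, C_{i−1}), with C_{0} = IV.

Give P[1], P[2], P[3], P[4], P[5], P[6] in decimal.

P[1]: E(K, 38) = 137; 67 ⊕ 137 = 202.
P[2]: E(K, 67) = 236; 222 ⊕ 236 = 50.
P[3]: E(K, 222) = 113; 26 ⊕ 113 = 107.
P[4]: E(K, 26) = 181; 24 ⊕ 181 = 173.
P[5]: E(K, 24) = 183; 95 ⊕ 183 = 232.
P[6]: E(K, 95) = 240; 178 ⊕ 240 = 66.

P[1] = 202, P[2] = 50, P[3] = 107, P[4] = 173, P[5] = 232, P[6] = 66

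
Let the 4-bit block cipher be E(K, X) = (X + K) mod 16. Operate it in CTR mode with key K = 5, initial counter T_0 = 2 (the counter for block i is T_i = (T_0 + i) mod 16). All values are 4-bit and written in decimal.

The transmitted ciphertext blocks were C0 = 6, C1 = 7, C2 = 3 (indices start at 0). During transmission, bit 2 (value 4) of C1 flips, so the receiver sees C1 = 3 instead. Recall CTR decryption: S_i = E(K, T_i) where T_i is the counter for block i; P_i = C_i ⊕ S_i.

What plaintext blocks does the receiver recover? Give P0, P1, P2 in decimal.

P0 = 1, P1 = 11, P2 = 10

Only C1 changed, to 3. In CTR, a change in C_i flips the same bit in P_i only; the keystream is unaffected. Decrypting the received ciphertext:
P0: T = 2, S = E(K, T) = 7; 6 ⊕ 7 = 1.
P1: T = 3, S = E(K, T) = 8; 3 ⊕ 8 = 11.
P2: T = 4, S = E(K, T) = 9; 3 ⊕ 9 = 10.
Blocks that differ from the original plaintext: P1.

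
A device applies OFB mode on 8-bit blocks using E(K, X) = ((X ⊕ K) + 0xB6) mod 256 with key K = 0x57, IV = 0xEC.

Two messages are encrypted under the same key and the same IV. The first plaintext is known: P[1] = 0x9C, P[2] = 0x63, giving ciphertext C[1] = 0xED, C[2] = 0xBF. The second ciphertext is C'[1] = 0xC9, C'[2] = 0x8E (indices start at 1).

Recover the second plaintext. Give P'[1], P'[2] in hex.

P'[1] = 0xB8, P'[2] = 0x52

In OFB with a reused IV, both messages share the same keystream S_i, so C_i ⊕ C'_i = P_i ⊕ P'_i and thus P'_i = P_i ⊕ C_i ⊕ C'_i.
P'[1]: 0x9C ⊕ 0xED ⊕ 0xC9 = 0xB8.
P'[2]: 0x63 ⊕ 0xBF ⊕ 0x8E = 0x52.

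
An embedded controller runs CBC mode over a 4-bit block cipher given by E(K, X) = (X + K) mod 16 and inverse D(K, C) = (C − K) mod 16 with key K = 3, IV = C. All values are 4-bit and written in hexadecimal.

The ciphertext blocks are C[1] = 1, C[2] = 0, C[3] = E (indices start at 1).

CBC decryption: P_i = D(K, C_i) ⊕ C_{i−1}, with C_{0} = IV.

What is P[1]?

P[1]: D(K, 1) = E; E ⊕ C = 2.

P[1] = 2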